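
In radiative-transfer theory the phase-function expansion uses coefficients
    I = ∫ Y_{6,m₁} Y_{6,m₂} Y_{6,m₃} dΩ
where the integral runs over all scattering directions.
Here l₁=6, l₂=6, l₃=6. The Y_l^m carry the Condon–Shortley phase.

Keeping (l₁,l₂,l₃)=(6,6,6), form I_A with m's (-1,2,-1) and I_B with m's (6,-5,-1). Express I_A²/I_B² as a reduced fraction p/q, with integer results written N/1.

120/121

Same 6,6,6: normalisation and zero-m 3j drop out of the ratio.
A: Δ: 6! 6! 6! / 19! → 1/325909584; sum: t=2:+1/4147200 t=3:−1/207360 t=4:+1/82944 t=5:−1/207360 t=6:+1/4147200 = 1/345600; 3j²(6 6 6; -1 2 -1) = Δ·Π!·Σ² = 420/46189  (sign -1)
B: Δ: 6! 6! 6! / 19! → 1/325909584; sum: t=0:+1/62208000 = 1/62208000; 3j²(6 6 6; 6 -5 -1) = Δ·Π!·Σ² = 77/8398  (sign -1)
I_A²/I_B² = (420/46189)/(77/8398) = 120/121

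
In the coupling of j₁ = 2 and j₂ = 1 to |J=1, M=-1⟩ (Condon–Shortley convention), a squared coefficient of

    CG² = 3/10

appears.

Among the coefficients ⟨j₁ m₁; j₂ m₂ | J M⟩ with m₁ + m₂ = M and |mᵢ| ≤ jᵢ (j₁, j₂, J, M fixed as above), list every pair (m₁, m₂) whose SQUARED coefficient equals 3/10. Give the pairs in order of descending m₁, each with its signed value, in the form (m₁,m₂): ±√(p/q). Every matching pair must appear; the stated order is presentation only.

(-1,0): −√(3/10)

Admissible pairs with m₁+m₂ = M = -1: (-2,1), (-1,0), (0,-1)
  (m₁,m₂)=(0,-1): CG² = 1/10, CG = +√(1/10)
  (m₁,m₂)=(-1,0): CG² = 3/10, CG = −√(3/10)   ← matches the target
  (m₁,m₂)=(-2,1): CG² = 3/5, CG = +√(3/5)
Pairs with CG² = 3/10: (-1,0): −√(3/10)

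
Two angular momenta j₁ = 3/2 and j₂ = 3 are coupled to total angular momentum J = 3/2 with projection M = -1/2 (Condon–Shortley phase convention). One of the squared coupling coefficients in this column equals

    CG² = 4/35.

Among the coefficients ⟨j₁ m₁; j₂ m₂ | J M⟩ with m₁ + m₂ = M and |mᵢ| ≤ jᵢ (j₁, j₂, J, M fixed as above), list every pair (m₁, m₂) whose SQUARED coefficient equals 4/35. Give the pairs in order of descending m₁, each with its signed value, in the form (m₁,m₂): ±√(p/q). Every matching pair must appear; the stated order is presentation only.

Admissible pairs with m₁+m₂ = M = -1/2: (-3/2,1), (-1/2,0), (1/2,-1), (3/2,-2)
  (m₁,m₂)=(3/2,-2): CG² = 2/7, CG = +√(2/7)
  (m₁,m₂)=(1/2,-1): CG² = 12/35, CG = −√(12/35)
  (m₁,m₂)=(-1/2,0): CG² = 9/35, CG = +√(9/35)
  (m₁,m₂)=(-3/2,1): CG² = 4/35, CG = −√(4/35)   ← matches the target
Pairs with CG² = 4/35: (-3/2,1): −√(4/35)

(-3/2,1): −√(4/35)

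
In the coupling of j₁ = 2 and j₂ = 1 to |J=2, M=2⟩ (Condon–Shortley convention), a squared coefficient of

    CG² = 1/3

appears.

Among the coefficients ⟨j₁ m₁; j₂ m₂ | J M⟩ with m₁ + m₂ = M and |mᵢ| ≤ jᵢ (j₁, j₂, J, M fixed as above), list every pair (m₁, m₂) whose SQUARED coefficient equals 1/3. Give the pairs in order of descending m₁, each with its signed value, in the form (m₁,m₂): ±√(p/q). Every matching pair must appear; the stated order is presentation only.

Admissible pairs with m₁+m₂ = M = 2: (1,1), (2,0)
  (m₁,m₂)=(2,0): CG² = 2/3, CG = +√(2/3)
  (m₁,m₂)=(1,1): CG² = 1/3, CG = −√(1/3)   ← matches the target
Pairs with CG² = 1/3: (1,1): −√(1/3)

(1,1): −√(1/3)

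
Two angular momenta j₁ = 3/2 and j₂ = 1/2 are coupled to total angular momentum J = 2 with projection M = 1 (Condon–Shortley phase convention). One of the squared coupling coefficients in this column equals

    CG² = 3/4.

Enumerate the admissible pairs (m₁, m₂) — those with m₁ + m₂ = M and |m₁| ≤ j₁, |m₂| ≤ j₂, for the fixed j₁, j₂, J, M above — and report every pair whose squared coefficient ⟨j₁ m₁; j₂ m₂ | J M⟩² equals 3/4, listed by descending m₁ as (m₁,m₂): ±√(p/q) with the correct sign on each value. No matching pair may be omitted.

Admissible pairs with m₁+m₂ = M = 1: (1/2,1/2), (3/2,-1/2)
  (m₁,m₂)=(3/2,-1/2): CG² = 1/4, CG = +√(1/4)
  (m₁,m₂)=(1/2,1/2): CG² = 3/4, CG = +√(3/4)   ← matches the target
Pairs with CG² = 3/4: (1/2,1/2): +√(3/4)

(1/2,1/2): +√(3/4)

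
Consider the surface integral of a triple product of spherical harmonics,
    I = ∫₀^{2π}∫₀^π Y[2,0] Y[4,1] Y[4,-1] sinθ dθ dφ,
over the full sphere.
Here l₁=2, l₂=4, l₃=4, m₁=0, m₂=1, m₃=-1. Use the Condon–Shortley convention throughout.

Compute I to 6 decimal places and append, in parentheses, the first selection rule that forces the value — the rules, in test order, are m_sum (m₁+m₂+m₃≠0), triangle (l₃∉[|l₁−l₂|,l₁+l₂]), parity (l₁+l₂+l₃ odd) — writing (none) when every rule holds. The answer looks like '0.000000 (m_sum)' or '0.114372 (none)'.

-0.139264 (none)

Checks pass: Σm=0; 10 even; l₃=4∈[2,6].
(2·2+1)(2·4+1)(2·4+1) = 405
Δ: 2! 2! 6! / 11! → 1/13860
sum: t=0:+1/192 t=1:−1/36 t=2:+1/192 = -5/288
3j²(2 4 4; 0 0 0) = Δ·Π!·Σ² = 20/693  (sign -1)
sum: t=0:+1/480 t=1:−1/48 t=2:+1/144 = -17/1440
3j²(2 4 4; 0 1 -1) = Δ·Π!·Σ² = 289/13860  (sign +1)
combine: 4πI² = 405·20/693·289/13860 = 1445/5929
take √, sign -1: I = -0.13926381
No selection rule forces the value: the integral is nonzero (none).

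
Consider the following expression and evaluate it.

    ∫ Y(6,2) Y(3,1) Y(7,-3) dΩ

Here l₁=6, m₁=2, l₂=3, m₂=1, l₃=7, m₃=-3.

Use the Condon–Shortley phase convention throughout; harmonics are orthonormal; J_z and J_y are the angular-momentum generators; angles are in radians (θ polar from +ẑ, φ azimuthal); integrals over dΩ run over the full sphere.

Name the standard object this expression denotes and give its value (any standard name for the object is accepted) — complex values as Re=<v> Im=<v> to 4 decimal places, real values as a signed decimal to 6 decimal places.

Gaunt coefficient, -0.150285

This is a Gaunt coefficient — the integral of a triple product of spherical harmonics over the sphere.
m-sum 0 ✓  L=16 even ✓  3≤7≤9 ✓
Π(2lᵢ+1) = 13×7×15 = 1365
triangle coeff Δ(6,3,7) = 1/2042040
Σ_t [0,2]: t=0:+1/207360 t=1:−1/57600 t=2:+1/207360 = -1/129600
(3j)²=168/12155 [(6 3 7; 0 0 0)], sign=+1
Σ_t [0,2]: t=0:+1/829440 t=1:−1/181440 t=2:+1/645120 = -1/362880
(3j)²=256/17017 [(6 3 7; 2 1 -3)], sign=-1
⇒ 4πI² = 129024/454597
I = (-1)√(129024/454597/(4π)) = -0.15028548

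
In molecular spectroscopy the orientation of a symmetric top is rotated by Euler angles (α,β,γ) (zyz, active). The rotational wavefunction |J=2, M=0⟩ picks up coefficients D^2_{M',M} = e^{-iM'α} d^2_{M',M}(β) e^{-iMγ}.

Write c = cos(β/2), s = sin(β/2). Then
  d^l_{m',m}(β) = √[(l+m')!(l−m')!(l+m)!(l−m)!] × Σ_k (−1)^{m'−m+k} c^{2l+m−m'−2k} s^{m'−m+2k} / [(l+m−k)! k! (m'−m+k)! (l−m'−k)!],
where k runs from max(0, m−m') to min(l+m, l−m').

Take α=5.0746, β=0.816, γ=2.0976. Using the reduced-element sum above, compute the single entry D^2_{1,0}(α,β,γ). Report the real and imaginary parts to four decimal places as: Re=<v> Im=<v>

Re=-0.2166 Im=-0.5716

D^2_{1,0}(5.0746,0.8160,2.0976) = e^{-i·1·5.0746}·d^2_{1,0}(0.8160)·e^{-i·0·2.0976}. Compute d first:
Half-angle: c=0.917916, s=0.396774. N=√(6·1·2·2)=4.898979
The bounds max(0,m−m')=0 and min(l+m,l−m')=1 give 2 terms
  k=0: (−1)^1·4.8990/(2)·0.9179^3·0.3968^1 = -0.751672
  k=1: (−1)^2·4.8990/(2)·0.9179^1·0.3968^3 = +0.140446
d^2_{1,0}(0.8160) = -0.751672 +0.140446 = -0.611226
Phases: e^{-i·(1)·5.0746}=+0.354343+0.935116i, e^{-i·(0)·2.0976}=+1.000000+0.000000i ⇒ D=-0.216583-0.571567i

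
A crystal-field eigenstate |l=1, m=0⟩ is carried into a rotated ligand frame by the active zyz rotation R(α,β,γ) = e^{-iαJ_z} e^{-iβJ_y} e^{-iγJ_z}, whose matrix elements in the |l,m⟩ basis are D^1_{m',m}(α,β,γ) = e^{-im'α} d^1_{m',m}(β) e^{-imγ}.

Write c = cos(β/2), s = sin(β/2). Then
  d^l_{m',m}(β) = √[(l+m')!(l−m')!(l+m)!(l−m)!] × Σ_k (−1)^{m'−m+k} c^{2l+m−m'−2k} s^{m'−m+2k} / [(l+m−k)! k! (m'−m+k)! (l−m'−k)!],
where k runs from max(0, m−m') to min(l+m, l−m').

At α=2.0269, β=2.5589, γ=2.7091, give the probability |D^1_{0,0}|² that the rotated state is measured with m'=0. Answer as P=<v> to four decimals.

Split into d^1_{0,0}(β=2.5589) × two z-phases.
Half-angle: c=0.287242, s=0.957858. N=√(1·1·1·1)=1.000000
k∈{0,1} keeps every argument non-negative
  k=0: (−1)^0·1.0000/(1)·0.2872^2·0.9579^0 = +0.082508
  k=1: (−1)^1·1.0000/(1)·0.2872^0·0.9579^2 = -0.917492
d^1_{0,0}(2.5589) = +0.082508 -0.917492 = -0.834984
|D^1_{0,0}|² = |d^1_{0,0}(β)|² = (-0.834984)² = 0.697198 (the z-rotation phases have unit modulus)

P=0.6972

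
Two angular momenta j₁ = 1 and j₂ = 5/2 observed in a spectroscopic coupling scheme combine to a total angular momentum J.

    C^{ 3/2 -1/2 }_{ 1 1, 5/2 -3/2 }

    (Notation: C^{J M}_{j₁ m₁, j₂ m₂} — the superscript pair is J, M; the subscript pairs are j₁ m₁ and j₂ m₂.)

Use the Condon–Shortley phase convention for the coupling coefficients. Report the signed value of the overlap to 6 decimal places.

√[4·2!0!3!/6! · 2!0!1!4!1!2!] = √(32/5)
  +(−1)^0/∏(0,2,0,1,0,2)! = 1/4  (running 1/4)
⟨..|..⟩ = √(32/5)·(1/4) = +0.632456

+√(2/5) = +0.632456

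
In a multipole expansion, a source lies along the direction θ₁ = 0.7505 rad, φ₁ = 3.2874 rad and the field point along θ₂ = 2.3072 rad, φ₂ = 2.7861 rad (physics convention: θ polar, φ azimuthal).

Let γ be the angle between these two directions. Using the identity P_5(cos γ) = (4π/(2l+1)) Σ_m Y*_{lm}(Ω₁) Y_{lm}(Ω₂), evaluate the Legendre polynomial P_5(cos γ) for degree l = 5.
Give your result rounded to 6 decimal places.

Expand P_5 via completeness: Σ_{m} conj(Y_{5,m}) at Ω₁ times Y_{5,m} at Ω₂ —
  term(m=-5) = (-0.005712, 0.004209)   from Y*(Ω₁)=(-0.051075, -0.045620), Y(Ω₂)=(0.021261, -0.101406)
  term(m=-4) = (0.029030, -0.062569)   from Y*(Ω₁)=(0.193838, 0.127893), Y(Ω₂)=(-0.044041, -0.293734)
  term(m=-3) = (0.012044, 0.179766)   from Y*(Ω₁)=(-0.379126, -0.177292), Y(Ω₂)=(-0.208012, -0.376885)
  term(m=-2) = (-0.041399, -0.064845)   from Y*(Ω₁)=(0.333850, 0.100212), Y(Ω₂)=(-0.167239, -0.144034)
  term(m=-1) = (0.022756, 0.012470)   from Y*(Ω₁)=(0.103817, 0.015245), Y(Ω₂)=(0.231836, 0.086073)
  term(m=+0) = (-0.111495, -0.000000)   from Y*(Ω₁)=(-0.377834, -0.000000), Y(Ω₂)=(0.295089, 0.000000)
  term(m=+1) = (0.022756, -0.012470)   from Y*(Ω₁)=(-0.103817, 0.015245), Y(Ω₂)=(-0.231836, 0.086073)
  term(m=+2) = (-0.041399, 0.064845)   from Y*(Ω₁)=(0.333850, -0.100212), Y(Ω₂)=(-0.167239, 0.144034)
  term(m=+3) = (0.012044, -0.179766)   from Y*(Ω₁)=(0.379126, -0.177292), Y(Ω₂)=(0.208012, -0.376885)
  term(m=+4) = (0.029030, 0.062569)   from Y*(Ω₁)=(0.193838, -0.127893), Y(Ω₂)=(-0.044041, 0.293734)
  term(m=+5) = (-0.005712, -0.004209)   from Y*(Ω₁)=(0.051075, -0.045620), Y(Ω₂)=(-0.021261, -0.101406)
Total Σ_m = (-0.078057, -0.000000). Multiply by 1.142397: (-0.089172, -0.000000). P_5(cos γ) = -0.089172

-0.089172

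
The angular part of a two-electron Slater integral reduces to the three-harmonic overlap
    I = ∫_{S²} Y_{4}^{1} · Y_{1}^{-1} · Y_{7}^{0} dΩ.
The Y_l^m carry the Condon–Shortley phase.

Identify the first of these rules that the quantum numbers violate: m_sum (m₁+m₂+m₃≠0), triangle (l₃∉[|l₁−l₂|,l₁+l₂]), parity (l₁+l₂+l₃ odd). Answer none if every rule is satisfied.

Σmᵢ = 0  ✓
l₃∈[|l₁−l₂|,l₁+l₂]=[3,5] required, l₃=7 fails  ✗
Σlᵢ = 12 ⇒ even

triangle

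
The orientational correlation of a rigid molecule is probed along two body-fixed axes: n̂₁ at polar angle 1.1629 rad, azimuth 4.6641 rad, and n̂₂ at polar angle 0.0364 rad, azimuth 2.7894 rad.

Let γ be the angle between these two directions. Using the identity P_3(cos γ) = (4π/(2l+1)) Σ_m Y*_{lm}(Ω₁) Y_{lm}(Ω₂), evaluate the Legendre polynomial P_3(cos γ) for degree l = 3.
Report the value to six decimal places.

Addition theorem: P_3(cos γ) = (4π/7) Σ_m Y*_{lm}(Ω₁) Y_{lm}(Ω₂), m = −3…3:
  [-3]  conj(Y_{3,-3})(Ω₁) = 0.04659 + 0.31935j ; Y_{3,-3}(Ω₂) = -0.00001 - 0.00002j ; Δ = 0.00001 - 0.00000j
  [-2]  conj(Y_{3,-2})(Ω₁) = -0.34002 + 0.03294j ; Y_{3,-2}(Ω₂) = 0.00103 + 0.00088j ; Δ = -0.00038 - 0.00026j
  [-1]  conj(Y_{3,-1})(Ω₁) = 0.00305 + 0.06318j ; Y_{3,-1}(Ω₂) = -0.04408 - 0.01620j ; Δ = 0.00089 - 0.00283j
  [+0]  conj(Y_{3,0})(Ω₁) = -0.32763 + 0.00000j ; Y_{3,0}(Ω₂) = 0.74339 + 0.00000j ; Δ = -0.24355 + 0.00000j
  [+1]  conj(Y_{3,1})(Ω₁) = -0.00305 + 0.06318j ; Y_{3,1}(Ω₂) = 0.04408 - 0.01620j ; Δ = 0.00089 + 0.00283j
  [+2]  conj(Y_{3,2})(Ω₁) = -0.34002 - 0.03294j ; Y_{3,2}(Ω₂) = 0.00103 - 0.00088j ; Δ = -0.00038 + 0.00026j
  [+3]  conj(Y_{3,3})(Ω₁) = -0.04659 + 0.31935j ; Y_{3,3}(Ω₂) = 0.00001 - 0.00002j ; Δ = 0.00001 + 0.00000j
Accumulated sum -0.24252 - 0.00000j; after 4π/(2l+1) scaling, -0.43538 - 0.00000j ⇒ P_3 = -0.435379

-0.435379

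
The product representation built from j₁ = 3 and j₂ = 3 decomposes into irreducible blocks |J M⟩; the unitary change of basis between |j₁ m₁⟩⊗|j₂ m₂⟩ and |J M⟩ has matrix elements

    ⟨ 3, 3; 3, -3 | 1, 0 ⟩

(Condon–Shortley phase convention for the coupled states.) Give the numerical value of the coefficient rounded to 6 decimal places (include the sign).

j₁+j₂−J=5  J+j₁−j₂=1  J−j₁+j₂=1  j₁+j₂+J+1=8
(j₁±m₁, j₂±m₂, J±M) = (6,0,0,6,1,1)
P² = 32400/7
sum k=0..0:
  [0] +1/120 = 1/120
S = 1/120
C² = P²·S² = 9/28 ; C = +0.566947

+√(9/28) = +0.566947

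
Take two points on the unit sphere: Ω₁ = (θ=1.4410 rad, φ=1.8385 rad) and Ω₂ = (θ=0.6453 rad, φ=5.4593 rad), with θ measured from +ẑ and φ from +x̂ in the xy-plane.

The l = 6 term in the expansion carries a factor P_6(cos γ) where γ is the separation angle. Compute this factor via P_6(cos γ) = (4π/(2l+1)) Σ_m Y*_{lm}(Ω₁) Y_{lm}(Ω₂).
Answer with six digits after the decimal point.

Addition theorem: P_6(cos γ) = (4π/13) Σ_m Y*_{lm}(Ω₁) Y_{lm}(Ω₂), m = −6…6:
  m=-6: Y*=0.01626 - 0.45892j  Y=0.00523 - 0.02226j  product -0.01013 - 0.00276j
  m=-5: Y*=-0.20206 + 0.04780j  Y=-0.05880 - 0.08725j  product 0.01605 + 0.01482j
  m=-4: Y*=-0.13489 - 0.24692j  Y=-0.27776 - 0.04310j  product 0.02682 + 0.07440j
  m=-3: Y*=-0.16654 + 0.16074j  Y=-0.35685 + 0.28268j  product 0.01399 - 0.10444j
  m=-2: Y*=-0.19492 - 0.11563j  Y=-0.02677 + 0.34711j  product 0.04535 - 0.06456j
  m=-1: Y*=-0.06303 + 0.22980j  Y=-0.09471 - 0.10230j  product 0.02948 - 0.01532j
  m=+0: Y*=-0.21158 + 0.00000j  Y=-0.39690 + 0.00000j  product 0.08397 + 0.00000j
  m=+1: Y*=0.06303 + 0.22980j  Y=0.09471 - 0.10230j  product 0.02948 + 0.01532j
  m=+2: Y*=-0.19492 + 0.11563j  Y=-0.02677 - 0.34711j  product 0.04535 + 0.06456j
  m=+3: Y*=0.16654 + 0.16074j  Y=0.35685 + 0.28268j  product 0.01399 + 0.10444j
  m=+4: Y*=-0.13489 + 0.24692j  Y=-0.27776 + 0.04310j  product 0.02682 - 0.07440j
  m=+5: Y*=0.20206 + 0.04780j  Y=0.05880 - 0.08725j  product 0.01605 - 0.01482j
  m=+6: Y*=0.01626 + 0.45892j  Y=0.00523 + 0.02226j  product -0.01013 + 0.00276j
Σ over m = 0.32711 - 0.00000j; ×(4π/13) → 0.31620 - 0.00000j. Real part: 0.316199

0.316199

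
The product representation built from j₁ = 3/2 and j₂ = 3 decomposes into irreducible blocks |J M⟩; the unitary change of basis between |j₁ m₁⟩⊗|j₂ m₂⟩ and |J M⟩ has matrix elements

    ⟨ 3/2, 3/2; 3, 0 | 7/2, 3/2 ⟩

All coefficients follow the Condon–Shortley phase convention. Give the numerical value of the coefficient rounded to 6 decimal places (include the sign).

+0.690066  (= +√(10/21))

√[8·1!2!5!/9! · 3!0!3!3!5!2!] = √(1920/7)
  +(−1)^0/∏(0,1,0,3,2,2)! = 1/24  (running 1/24)
⟨..|..⟩ = √(1920/7)·(1/24) = +0.690066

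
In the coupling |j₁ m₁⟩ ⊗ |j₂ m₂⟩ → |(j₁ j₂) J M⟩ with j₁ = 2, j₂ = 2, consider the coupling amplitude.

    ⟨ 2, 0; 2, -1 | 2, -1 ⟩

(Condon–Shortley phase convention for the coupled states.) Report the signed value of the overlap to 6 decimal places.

√[5·2!2!2!/7! · 2!2!1!3!1!3!] = √(8/7)
  +(−1)^0/∏(0,2,2,1,0,1)! = 1/4  (running 1/4)
  +(−1)^1/∏(1,1,1,0,1,2)! = -1/2  (running -1/4)
⟨..|..⟩ = √(8/7)·(-1/4) = -0.267261

-0.267261  (= −√(1/14))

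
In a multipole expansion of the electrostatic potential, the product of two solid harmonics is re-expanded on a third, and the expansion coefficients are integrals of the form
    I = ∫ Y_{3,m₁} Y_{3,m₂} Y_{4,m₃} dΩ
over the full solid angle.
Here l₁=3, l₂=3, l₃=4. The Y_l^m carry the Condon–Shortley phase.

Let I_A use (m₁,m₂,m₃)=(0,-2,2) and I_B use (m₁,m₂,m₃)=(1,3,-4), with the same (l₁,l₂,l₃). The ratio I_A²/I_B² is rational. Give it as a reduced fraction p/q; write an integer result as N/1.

Same 3,3,4: normalisation and zero-m 3j drop out of the ratio.
A: Δ: 2! 4! 4! / 11! → 1/34650; sum: t=0:+1/72 t=1:−1/96 = 1/288; 3j²(3 3 4; 0 -2 2) = Δ·Π!·Σ² = 1/462  (sign +1)
B: Δ: 2! 4! 4! / 11! → 1/34650; sum: t=2:+1/1152 = 1/1152; 3j²(3 3 4; 1 3 -4) = Δ·Π!·Σ² = 1/33  (sign +1)
I_A²/I_B² = (1/462)/(1/33) = 1/14

1/14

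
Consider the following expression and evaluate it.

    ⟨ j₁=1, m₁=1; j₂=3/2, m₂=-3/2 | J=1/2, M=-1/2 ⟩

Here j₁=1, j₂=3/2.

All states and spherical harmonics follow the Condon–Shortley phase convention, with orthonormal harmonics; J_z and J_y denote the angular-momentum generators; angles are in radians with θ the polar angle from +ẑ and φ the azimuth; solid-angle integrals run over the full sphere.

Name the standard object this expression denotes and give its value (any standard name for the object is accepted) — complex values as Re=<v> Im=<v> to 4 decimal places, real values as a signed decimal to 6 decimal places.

Clebsch–Gordan coefficient, +√(1/2) ≈ +0.707107

This is a Clebsch–Gordan (vector-coupling) coefficient.
triangle: 2!·0!·1!/4! = 2/24
(j±m)!: 2!·0!·0!·3!·0!·1! = 12
prefactor² = (2J+1)·Δ·N² = 2
  k=0: +1/(0!·2!·0!·0!·0!·1!) = 1/2
Σ = 1/2  ⇒  CG² = 2·(1/2)² = 1/2
CG = +√(1/2) = +0.707107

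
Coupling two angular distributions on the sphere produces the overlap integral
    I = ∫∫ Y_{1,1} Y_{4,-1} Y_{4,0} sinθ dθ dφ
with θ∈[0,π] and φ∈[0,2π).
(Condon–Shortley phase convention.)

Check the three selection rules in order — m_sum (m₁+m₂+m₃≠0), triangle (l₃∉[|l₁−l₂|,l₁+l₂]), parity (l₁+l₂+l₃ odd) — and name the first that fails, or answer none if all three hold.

Σmᵢ = 0  ✓
l₃∈[|l₁−l₂|,l₁+l₂]=[3,5], have l₃=4  ✓
Σlᵢ = 9 ⇒ odd  ✗

parity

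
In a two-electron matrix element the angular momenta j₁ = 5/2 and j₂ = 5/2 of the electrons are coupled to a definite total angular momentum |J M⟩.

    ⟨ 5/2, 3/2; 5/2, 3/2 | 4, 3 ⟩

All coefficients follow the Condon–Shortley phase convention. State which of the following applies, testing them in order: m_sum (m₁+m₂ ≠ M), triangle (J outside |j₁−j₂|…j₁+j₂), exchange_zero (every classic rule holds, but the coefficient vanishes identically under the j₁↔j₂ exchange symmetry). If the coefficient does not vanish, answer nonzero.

exchange_zero

m-sum: m₁+m₂ = 3/2+3/2 = 3, M = 3  ✓
triangle: |j₁−j₂| = 0 ≤ J = 4 ≤ j₁+j₂ = 5  ✓
exchange: j₁=j₂ and m₁=m₂, and (−1)^(j₁+j₂−J) = (−1)^1 = −1 forces ⟨j₁m₁;j₂m₂|JM⟩ = −⟨j₂m₂;j₁m₁|JM⟩ = −⟨j₁m₁;j₂m₂|JM⟩ ⇒ the coefficient vanishes identically
Racah sum check: Σ_k collapses to 0 ⇒ CG = 0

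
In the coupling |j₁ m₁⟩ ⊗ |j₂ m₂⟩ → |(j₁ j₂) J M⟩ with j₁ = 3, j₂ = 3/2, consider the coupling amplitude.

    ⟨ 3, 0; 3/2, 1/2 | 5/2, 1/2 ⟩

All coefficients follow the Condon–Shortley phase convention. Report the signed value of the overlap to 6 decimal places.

−√(6/35) ≈ -0.414039

triangle: 2!*4!*1!/8! = 48/40320
(j±m)!: 3!*3!*2!*1!*3!*2! = 864
prefactor² = (2J+1)*Δ*N² = 216/35
  k=1: −1/(1!*1!*2!*1!*2!*0!) = -1/4
  k=2: +1/(2!*0!*1!*0!*3!*1!) = 1/12
Σ = -1/6  ⇒  CG² = 216/35*(-1/6)² = 6/35
CG = −√(6/35) = -0.414039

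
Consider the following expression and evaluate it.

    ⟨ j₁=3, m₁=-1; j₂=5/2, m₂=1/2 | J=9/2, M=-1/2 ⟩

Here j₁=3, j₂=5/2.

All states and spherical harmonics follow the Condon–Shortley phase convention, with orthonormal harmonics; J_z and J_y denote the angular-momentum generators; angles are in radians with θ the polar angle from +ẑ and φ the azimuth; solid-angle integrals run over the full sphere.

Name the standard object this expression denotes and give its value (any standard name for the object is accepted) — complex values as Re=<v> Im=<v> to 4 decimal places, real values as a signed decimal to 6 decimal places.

This is a Clebsch–Gordan (vector-coupling) coefficient.
j₁+j₂−J=1  J+j₁−j₂=5  J−j₁+j₂=4  j₁+j₂+J+1=11
(j₁±m₁, j₂±m₂, J±M) = (2,4,3,2,4,5)
P² = 92160/77
sum k=0..1:
  [0] +1/144 = 1/144
  [1] −1/48 = -1/48
S = -1/72
C² = P²·S² = 160/693 ; C = -0.480500

Clebsch–Gordan coefficient, −√(160/693) ≈ -0.480500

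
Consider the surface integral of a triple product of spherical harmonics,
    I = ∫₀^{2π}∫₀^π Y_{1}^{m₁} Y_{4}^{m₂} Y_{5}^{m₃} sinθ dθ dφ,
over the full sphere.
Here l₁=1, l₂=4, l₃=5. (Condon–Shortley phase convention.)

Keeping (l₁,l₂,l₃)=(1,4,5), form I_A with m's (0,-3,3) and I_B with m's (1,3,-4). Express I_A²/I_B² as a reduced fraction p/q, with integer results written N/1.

l's match ⇒ only the (l;m) 3-j factors differ between A and B.
A: triangle coeff Δ(1,4,5) = 1/495; Σ_t [0,0]: t=0:+1/5040 = 1/5040; (3j)²=16/495 [(1 4 5; 0 -3 3)], sign=+1
B: triangle coeff Δ(1,4,5) = 1/495; Σ_t [0,0]: t=0:+1/10080 = 1/10080; (3j)²=4/55 [(1 4 5; 1 3 -4)], sign=-1
I_A²/I_B² = (16/495)/(4/55) = 4/9

4/9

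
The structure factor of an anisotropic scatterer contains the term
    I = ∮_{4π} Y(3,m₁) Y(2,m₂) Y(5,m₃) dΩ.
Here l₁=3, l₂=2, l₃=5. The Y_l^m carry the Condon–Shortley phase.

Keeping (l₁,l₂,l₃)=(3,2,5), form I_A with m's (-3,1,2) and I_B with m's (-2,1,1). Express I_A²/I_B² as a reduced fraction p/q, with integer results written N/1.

7/24

Shared (l₁,l₂,l₃)=(3,2,5): N and (l;000)² cancel in I_A²/I_B².
A: Δ = 0!·6!·4!/11! = 1/2310; Racah Σ t=0..0: t=0:+1/4320 = 1/4320; ⇒ 3j(3 2 5; -3 1 2)² = 1/330, sgn -1
B: Δ = 0!·6!·4!/11! = 1/2310; Racah Σ t=0..0: t=0:+1/720 = 1/720; ⇒ 3j(3 2 5; -2 1 1)² = 4/385, sgn +1
I_A²/I_B² = (1/330)/(4/385) = 7/24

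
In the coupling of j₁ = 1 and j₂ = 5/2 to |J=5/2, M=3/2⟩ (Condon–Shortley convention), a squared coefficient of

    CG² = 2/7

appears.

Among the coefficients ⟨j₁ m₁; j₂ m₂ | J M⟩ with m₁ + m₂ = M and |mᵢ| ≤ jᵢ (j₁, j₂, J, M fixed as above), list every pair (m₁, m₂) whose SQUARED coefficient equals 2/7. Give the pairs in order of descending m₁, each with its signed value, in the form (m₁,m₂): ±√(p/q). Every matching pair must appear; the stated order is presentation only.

(-1,5/2): −√(2/7)

Admissible pairs with m₁+m₂ = M = 3/2: (-1,5/2), (0,3/2), (1,1/2)
  (m₁,m₂)=(1,1/2): CG² = 16/35, CG = +√(16/35)
  (m₁,m₂)=(0,3/2): CG² = 9/35, CG = −√(9/35)
  (m₁,m₂)=(-1,5/2): CG² = 2/7, CG = −√(2/7)   ← matches the target
Pairs with CG² = 2/7: (-1,5/2): −√(2/7)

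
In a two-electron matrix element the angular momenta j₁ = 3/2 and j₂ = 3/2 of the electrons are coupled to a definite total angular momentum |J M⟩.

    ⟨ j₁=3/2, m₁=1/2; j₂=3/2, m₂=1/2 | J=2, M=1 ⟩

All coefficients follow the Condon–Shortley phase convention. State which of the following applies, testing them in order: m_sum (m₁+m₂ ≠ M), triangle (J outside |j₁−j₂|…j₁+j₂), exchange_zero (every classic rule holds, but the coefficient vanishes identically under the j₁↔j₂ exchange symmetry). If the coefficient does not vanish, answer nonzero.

exchange_zero

m-sum: m₁+m₂ = 1/2+1/2 = 1, M = 1  ✓
triangle: |j₁−j₂| = 0 ≤ J = 2 ≤ j₁+j₂ = 3  ✓
exchange: j₁=j₂ and m₁=m₂, and (−1)^(j₁+j₂−J) = (−1)^1 = −1 forces ⟨j₁m₁;j₂m₂|JM⟩ = −⟨j₂m₂;j₁m₁|JM⟩ = −⟨j₁m₁;j₂m₂|JM⟩ ⇒ the coefficient vanishes identically
Racah sum check: Σ_k collapses to 0 ⇒ CG = 0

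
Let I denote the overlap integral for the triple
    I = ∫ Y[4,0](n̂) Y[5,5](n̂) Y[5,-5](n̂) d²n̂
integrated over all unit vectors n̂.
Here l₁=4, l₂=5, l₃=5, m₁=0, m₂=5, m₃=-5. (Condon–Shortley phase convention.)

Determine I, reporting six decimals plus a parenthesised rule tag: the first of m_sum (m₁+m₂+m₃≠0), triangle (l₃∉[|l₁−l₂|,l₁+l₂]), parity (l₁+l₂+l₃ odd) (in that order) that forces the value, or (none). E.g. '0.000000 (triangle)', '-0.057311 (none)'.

-0.130198 (none)

Rules hold: Σm=0, L=14 even, 1≤5≤9.
N = 9·11·11 = 1089
Δ = 4!·4!·6!/15! = 1/3153150
Racah Σ t=0..4: t=0:+1/69120 t=1:−1/1728 t=2:+1/576 t=3:−1/1728 t=4:+1/69120 = 7/11520
⇒ 3j(4 5 5; 0 0 0)² = 2/143, sgn -1
Racah Σ t=4..4: t=4:+1/414720 = 1/414720
⇒ 3j(4 5 5; 0 5 -5)² = 2/143, sgn +1
4πI² = N·(3j₀)²·(3jₘ)² = 36/169
I = -1·√(0.213018/4π) = -0.13019760
No selection rule forces the value: the integral is nonzero (none).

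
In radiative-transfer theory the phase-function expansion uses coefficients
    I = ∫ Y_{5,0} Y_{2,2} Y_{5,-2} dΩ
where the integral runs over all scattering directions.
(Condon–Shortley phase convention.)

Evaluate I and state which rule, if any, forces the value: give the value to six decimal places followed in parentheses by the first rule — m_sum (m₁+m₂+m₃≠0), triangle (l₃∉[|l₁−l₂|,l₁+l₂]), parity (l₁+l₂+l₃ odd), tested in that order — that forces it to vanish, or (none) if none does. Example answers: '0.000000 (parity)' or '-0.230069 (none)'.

-0.191372 (none)

Rules hold: Σm=0, L=12 even, 3≤5≤7.
N = 11·5·11 = 605
Δ = 2!·8!·2!/13! = 1/38610
Racah Σ t=0..2: t=0:+1/2880 t=1:−1/576 t=2:+1/2880 = -1/960
⇒ 3j(5 2 5; 0 0 0)² = 10/429, sgn +1
Racah Σ t=2..2: t=2:+1/2880 = 1/2880
⇒ 3j(5 2 5; 0 2 -2)² = 14/429, sgn -1
4πI² = N·(3j₀)²·(3jₘ)² = 700/1521
I = -1·√(0.460224/4π) = -0.19137248
No selection rule forces the value: the integral is nonzero (none).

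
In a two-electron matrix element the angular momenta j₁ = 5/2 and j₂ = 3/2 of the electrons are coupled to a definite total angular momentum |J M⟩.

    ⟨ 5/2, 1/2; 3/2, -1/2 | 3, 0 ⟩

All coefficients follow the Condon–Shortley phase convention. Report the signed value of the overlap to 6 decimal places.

√[7·1!4!2!/8! · 3!2!1!2!3!3!] = √(36/5)
  +(−1)^0/∏(0,1,2,1,2,1)! = 1/4  (running 1/4)
  +(−1)^1/∏(1,0,1,0,3,2)! = -1/12  (running 1/6)
⟨..|..⟩ = √(36/5)·(1/6) = +0.447214

+0.447214  (= +√(1/5))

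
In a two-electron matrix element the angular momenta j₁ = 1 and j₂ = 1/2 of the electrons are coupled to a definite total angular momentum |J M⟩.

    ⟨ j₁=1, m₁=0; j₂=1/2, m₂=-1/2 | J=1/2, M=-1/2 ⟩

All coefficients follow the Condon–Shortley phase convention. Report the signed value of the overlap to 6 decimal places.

√[2·1!1!0!/3! · 1!1!0!1!0!1!] = √(1/3)
  +(−1)^0/∏(0,1,1,0,0,0)! = 1  (running 1)
⟨..|..⟩ = √(1/3)·(1) = +0.577350

+0.577350  (= +√(1/3))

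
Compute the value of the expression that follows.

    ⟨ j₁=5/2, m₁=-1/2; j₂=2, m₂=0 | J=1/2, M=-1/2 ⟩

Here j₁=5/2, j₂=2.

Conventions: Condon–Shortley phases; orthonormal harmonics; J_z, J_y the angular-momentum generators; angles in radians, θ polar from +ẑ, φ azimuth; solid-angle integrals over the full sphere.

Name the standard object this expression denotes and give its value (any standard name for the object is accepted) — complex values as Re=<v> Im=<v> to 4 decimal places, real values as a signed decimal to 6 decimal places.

Clebsch–Gordan coefficient, +√(1/5) ≈ +0.447214

This is a Clebsch–Gordan (vector-coupling) coefficient.
triangle: 4!*1!*0!/6! = 24/720
(j±m)!: 2!*3!*2!*2!*0!*1! = 48
prefactor² = (2J+1)*Δ*N² = 16/5
  k=2: +1/(2!*2!*1!*0!*0!*0!) = 1/4
Σ = 1/4  ⇒  CG² = 16/5*(1/4)² = 1/5
CG = +√(1/5) = +0.447214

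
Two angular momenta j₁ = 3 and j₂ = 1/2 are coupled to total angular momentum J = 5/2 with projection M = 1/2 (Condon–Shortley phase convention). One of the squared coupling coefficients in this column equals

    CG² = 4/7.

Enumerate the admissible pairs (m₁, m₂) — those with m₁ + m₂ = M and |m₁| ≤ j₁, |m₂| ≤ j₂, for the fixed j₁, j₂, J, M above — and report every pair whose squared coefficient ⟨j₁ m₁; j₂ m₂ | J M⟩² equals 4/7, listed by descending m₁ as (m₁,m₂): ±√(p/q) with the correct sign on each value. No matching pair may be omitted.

Admissible pairs with m₁+m₂ = M = 1/2: (0,1/2), (1,-1/2)
  (m₁,m₂)=(1,-1/2): CG² = 4/7, CG = +√(4/7)   ← matches the target
  (m₁,m₂)=(0,1/2): CG² = 3/7, CG = −√(3/7)
Pairs with CG² = 4/7: (1,-1/2): +√(4/7)

(1,-1/2): +√(4/7)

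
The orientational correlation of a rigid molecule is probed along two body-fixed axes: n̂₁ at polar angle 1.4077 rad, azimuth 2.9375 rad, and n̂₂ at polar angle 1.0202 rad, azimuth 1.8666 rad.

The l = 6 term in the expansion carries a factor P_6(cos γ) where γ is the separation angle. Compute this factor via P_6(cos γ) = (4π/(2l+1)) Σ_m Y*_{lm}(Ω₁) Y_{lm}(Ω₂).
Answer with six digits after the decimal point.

Term-by-term m-sum for l=6 (normalisation 4π/13 = 0.966644):
  m=-6: Y*=+0.151313-0.419412i  Y=+0.037495+0.181221i  product +0.081680+0.011695i
  m=-5: Y*=-0.132922+0.216640i  Y=-0.391909-0.036070i  product +0.059908-0.080109i
  m=-4: Y*=-0.164456+0.174972i  Y=+0.143039-0.350389i  product +0.037785+0.082651i
  m=-3: Y*=+0.225348-0.158265i  Y=+0.001811+0.001474i  product +0.000641+0.000046i
  m=-2: Y*=+0.159604-0.069025i  Y=+0.285579-0.191877i  product +0.032335-0.050336i
  m=-1: Y*=-0.273540+0.056616i  Y=+0.039588+0.129906i  product -0.018184-0.033293i
  m=+0: Y*=-0.155514-0.000000i  Y=+0.310031+0.000000i  product -0.048214-0.000000i
  m=+1: Y*=+0.273540+0.056616i  Y=-0.039588+0.129906i  product -0.018184+0.033293i
  m=+2: Y*=+0.159604+0.069025i  Y=+0.285579+0.191877i  product +0.032335+0.050336i
  m=+3: Y*=-0.225348-0.158265i  Y=-0.001811+0.001474i  product +0.000641-0.000046i
  m=+4: Y*=-0.164456-0.174972i  Y=+0.143039+0.350389i  product +0.037785-0.082651i
  m=+5: Y*=+0.132922+0.216640i  Y=+0.391909-0.036070i  product +0.059908+0.080109i
  m=+6: Y*=+0.151313+0.419412i  Y=+0.037495-0.181221i  product +0.081680-0.011695i
Total Σ_m = +0.340116-0.000000i. Multiply by 0.966644: +0.328771-0.000000i. P_6(cos γ) = 0.328771

0.328771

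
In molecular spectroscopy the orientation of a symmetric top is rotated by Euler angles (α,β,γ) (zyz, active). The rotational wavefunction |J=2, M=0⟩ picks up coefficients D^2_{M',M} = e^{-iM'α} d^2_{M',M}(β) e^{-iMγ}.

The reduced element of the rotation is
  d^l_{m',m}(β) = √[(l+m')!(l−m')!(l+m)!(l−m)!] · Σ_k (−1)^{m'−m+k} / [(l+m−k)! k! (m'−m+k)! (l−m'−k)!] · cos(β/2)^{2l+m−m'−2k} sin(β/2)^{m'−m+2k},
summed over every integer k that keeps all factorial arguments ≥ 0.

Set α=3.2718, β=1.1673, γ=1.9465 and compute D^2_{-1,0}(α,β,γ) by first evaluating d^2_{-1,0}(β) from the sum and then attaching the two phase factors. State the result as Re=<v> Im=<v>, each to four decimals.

Re=-0.4385 Im=-0.0574

D^2_{-1,0}(3.2718,1.1673,1.9465) = e^{-i·-1·3.2718}·d^2_{-1,0}(1.1673)·e^{-i·0·1.9465}. Compute d first:
Half-angle: c=0.834457, s=0.551073. N=√(1·6·2·2)=4.898979
Admissible k: 1..2 (factorial args all ≥0)
  k=1: (−1)^0·4.8990/(2)·0.8345^3·0.5511^1 = +0.784326
  k=2: (−1)^1·4.8990/(2)·0.8345^1·0.5511^3 = -0.342064
d^2_{-1,0}(1.1673) = +0.784326 -0.342064 = +0.442262
Attach z-rotation phases: D = e^{-i(-1)(3.2718)}·(+0.442262)·e^{-i(0)(1.9465)} = -0.438518-0.057423i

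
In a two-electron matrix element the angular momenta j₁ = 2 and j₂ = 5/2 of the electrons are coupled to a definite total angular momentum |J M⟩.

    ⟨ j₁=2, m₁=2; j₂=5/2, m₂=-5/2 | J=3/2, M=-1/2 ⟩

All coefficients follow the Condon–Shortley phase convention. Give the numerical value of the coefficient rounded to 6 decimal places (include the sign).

+0.617213  (= +√(8/21))

j₁+j₂−J=3  J+j₁−j₂=1  J−j₁+j₂=2  j₁+j₂+J+1=7
(j₁±m₁, j₂±m₂, J±M) = (4,0,0,5,1,2)
P² = 384/7
sum k=0..0:
  [0] +1/12 = 1/12
S = 1/12
C² = P²·S² = 8/21 ; C = +0.617213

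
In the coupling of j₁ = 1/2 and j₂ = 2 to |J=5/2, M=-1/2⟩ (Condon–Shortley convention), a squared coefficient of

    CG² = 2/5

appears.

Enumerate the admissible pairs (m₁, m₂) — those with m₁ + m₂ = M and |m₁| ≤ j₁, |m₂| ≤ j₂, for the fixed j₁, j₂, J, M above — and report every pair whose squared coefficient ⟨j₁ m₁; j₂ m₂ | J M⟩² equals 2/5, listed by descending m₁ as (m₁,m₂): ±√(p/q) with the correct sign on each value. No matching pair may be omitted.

(1/2,-1): +√(2/5)

Admissible pairs with m₁+m₂ = M = -1/2: (-1/2,0), (1/2,-1)
  (m₁,m₂)=(1/2,-1): CG² = 2/5, CG = +√(2/5)   ← matches the target
  (m₁,m₂)=(-1/2,0): CG² = 3/5, CG = +√(3/5)
Pairs with CG² = 2/5: (1/2,-1): +√(2/5)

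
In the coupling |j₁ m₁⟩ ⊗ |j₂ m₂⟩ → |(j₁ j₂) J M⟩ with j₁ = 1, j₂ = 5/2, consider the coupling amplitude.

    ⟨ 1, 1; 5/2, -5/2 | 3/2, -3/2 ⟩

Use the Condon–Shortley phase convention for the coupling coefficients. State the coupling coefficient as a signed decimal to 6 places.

+√(2/3) ≈ +0.816497

triangle: 2!·0!·3!/6! = 12/720
(j±m)!: 2!·0!·0!·5!·0!·3! = 1440
prefactor² = (2J+1)·Δ·N² = 96
  k=0: +1/(0!·2!·0!·0!·0!·3!) = 1/12
Σ = 1/12  ⇒  CG² = 96·(1/12)² = 2/3
CG = +√(2/3) = +0.816497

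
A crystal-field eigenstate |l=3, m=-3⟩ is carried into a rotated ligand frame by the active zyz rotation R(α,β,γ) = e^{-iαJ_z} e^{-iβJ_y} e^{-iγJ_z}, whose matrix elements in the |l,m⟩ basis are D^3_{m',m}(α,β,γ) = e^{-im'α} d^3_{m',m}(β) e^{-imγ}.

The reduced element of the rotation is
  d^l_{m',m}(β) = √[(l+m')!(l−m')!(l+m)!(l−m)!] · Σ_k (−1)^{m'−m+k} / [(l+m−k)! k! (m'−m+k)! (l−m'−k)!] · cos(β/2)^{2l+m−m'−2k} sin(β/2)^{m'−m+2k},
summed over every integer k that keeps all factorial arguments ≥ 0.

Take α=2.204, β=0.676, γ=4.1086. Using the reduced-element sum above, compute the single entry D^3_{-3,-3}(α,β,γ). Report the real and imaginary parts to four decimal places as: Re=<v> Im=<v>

Re=0.7023 Im=0.0621

D^3_{-3,-3}(2.2040,0.6760,4.1086) = e^{-i·-3·2.2040}·d^3_{-3,-3}(0.6760)·e^{-i·-3·4.1086}. Compute d first:
Half-angle: c=0.943420, s=0.331601. N=√(1·720·1·720)=720.000000
k∈{0} keeps every argument non-negative
  k=0: (−1)^0·720.0000/(720)·0.9434^6·0.3316^0 = +0.705066
d^3_{-3,-3}(0.6760) = +0.705066
D = (+0.946426+0.322921i)·(+0.705066)·(+0.971202-0.238257i) = +0.702323+0.062137i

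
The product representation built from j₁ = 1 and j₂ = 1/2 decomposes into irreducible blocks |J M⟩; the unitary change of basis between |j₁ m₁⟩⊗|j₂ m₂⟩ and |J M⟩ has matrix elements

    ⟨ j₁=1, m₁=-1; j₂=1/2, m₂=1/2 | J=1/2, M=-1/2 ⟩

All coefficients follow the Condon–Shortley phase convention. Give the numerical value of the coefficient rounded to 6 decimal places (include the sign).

j₁+j₂−J=1  J+j₁−j₂=1  J−j₁+j₂=0  j₁+j₂+J+1=3
(j₁±m₁, j₂±m₂, J±M) = (0,2,1,0,0,1)
P² = 2/3
sum k=1..1:
  [1] −1/1 = -1
S = -1
C² = P²·S² = 2/3 ; C = -0.816497

-0.816497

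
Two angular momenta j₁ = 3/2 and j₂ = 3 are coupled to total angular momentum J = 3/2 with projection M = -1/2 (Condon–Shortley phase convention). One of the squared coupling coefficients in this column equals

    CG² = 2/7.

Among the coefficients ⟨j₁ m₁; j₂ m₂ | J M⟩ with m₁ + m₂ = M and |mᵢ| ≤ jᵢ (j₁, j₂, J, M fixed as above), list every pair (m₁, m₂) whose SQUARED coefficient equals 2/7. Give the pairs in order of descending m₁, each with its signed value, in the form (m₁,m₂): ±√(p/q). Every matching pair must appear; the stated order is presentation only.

(3/2,-2): +√(2/7)

Admissible pairs with m₁+m₂ = M = -1/2: (-3/2,1), (-1/2,0), (1/2,-1), (3/2,-2)
  (m₁,m₂)=(3/2,-2): CG² = 2/7, CG = +√(2/7)   ← matches the target
  (m₁,m₂)=(1/2,-1): CG² = 12/35, CG = −√(12/35)
  (m₁,m₂)=(-1/2,0): CG² = 9/35, CG = +√(9/35)
  (m₁,m₂)=(-3/2,1): CG² = 4/35, CG = −√(4/35)
Pairs with CG² = 2/7: (3/2,-2): +√(2/7)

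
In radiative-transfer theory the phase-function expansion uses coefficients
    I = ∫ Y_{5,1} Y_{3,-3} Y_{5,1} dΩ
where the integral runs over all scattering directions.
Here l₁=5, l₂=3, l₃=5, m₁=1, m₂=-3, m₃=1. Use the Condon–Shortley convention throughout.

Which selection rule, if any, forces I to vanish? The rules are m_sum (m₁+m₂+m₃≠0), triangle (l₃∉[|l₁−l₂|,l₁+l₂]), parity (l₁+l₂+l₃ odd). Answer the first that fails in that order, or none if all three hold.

m_sum

azimuthal sum: 1 − 3 + 1 = -1  ✗
2 ≤ 5 ≤ 8 (triangle on l)
L = 5 + 3 + 5 = 13 (odd)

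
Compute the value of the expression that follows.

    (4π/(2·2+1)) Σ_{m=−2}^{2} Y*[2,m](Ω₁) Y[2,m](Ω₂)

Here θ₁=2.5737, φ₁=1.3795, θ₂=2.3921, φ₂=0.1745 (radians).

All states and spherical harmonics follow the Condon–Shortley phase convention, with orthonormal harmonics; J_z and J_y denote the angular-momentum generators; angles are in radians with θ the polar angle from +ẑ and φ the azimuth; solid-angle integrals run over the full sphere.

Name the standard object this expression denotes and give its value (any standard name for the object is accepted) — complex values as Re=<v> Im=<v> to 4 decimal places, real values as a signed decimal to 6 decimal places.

This sum is the spherical-harmonic addition theorem: it equals the Legendre polynomial P_l(cos γ) of the angle γ between the two directions.
Term-by-term m-sum for l=2 (normalisation 4π/5 = 2.513274):
  term(m=-2) = (-0.014907, 0.013384)   from Y*(Ω₁)=(-0.103666, 0.041717), Y(Ω₂)=(0.168472, -0.061306)
  term(m=-1) = (0.048275, 0.126033)   from Y*(Ω₁)=(-0.066603, -0.343909), Y(Ω₂)=(-0.379428, 0.066890)
  term(m=+0) = (0.068428, 0.000000)   from Y*(Ω₁)=(0.357064, -0.000000), Y(Ω₂)=(0.191639, 0.000000)
  term(m=+1) = (0.048275, -0.126033)   from Y*(Ω₁)=(0.066603, -0.343909), Y(Ω₂)=(0.379428, 0.066890)
  term(m=+2) = (-0.014907, -0.013384)   from Y*(Ω₁)=(-0.103666, -0.041717), Y(Ω₂)=(0.168472, 0.061306)
Total Σ_m = (0.135164, 0.000000). Multiply by 2.513274: (0.339703, 0.000000). P_2(cos γ) = 0.339703

Legendre polynomial (addition theorem), +0.339703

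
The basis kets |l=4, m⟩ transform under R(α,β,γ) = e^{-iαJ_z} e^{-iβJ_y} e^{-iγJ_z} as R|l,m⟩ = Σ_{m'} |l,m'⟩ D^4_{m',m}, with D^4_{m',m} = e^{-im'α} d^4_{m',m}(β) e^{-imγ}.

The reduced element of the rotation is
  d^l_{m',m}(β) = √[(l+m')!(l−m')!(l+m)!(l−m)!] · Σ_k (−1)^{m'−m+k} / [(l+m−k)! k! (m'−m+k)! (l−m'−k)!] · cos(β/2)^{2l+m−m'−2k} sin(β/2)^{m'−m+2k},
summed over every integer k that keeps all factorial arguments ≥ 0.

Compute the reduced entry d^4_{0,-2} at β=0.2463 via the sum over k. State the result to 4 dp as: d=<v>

d^4_{0,-2}(β=0.2463) via the finite sum:
With c≡cos(β/2)=0.992427 and s≡sin(β/2)=0.122839, N=[24·24·2·720]^{1/2}=910.735966
k∈{0,1,2} keeps every argument non-negative
  k=0: (−1)^2·910.7360/(96)·0.9924^6·0.1228^2 = +0.136768
  k=1: (−1)^3·910.7360/(36)·0.9924^4·0.1228^4 = -0.005588
  k=2: (−1)^4·910.7360/(96)·0.9924^2·0.1228^6 = +0.000032
d^4_{0,-2}(0.2463) = +0.136768 -0.005588 +0.000032 = +0.131212

d=0.1312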